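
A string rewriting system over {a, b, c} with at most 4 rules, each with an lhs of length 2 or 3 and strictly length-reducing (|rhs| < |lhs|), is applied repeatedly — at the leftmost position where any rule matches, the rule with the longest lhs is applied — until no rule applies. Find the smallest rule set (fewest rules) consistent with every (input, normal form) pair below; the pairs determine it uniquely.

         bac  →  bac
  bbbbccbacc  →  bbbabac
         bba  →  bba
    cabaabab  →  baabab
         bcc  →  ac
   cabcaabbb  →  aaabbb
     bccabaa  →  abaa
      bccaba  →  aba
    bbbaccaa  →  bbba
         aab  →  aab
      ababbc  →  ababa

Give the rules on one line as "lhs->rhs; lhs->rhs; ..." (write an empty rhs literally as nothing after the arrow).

bc->a; ca->; cba->bb

  | bac
  | bbbbccbacc => bbbacbacc => bbbabbcc => bbbabac
  | bba
  | cabaabab => baabab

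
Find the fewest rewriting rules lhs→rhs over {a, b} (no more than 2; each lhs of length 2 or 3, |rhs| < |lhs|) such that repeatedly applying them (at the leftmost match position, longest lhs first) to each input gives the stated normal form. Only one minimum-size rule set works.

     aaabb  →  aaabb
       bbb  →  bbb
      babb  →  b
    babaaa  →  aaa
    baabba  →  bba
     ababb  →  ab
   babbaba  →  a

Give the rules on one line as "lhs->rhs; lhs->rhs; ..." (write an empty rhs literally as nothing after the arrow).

baa->; bab->

  | aaabb
  | bbb
  | babb => b
  | babaaa => aaa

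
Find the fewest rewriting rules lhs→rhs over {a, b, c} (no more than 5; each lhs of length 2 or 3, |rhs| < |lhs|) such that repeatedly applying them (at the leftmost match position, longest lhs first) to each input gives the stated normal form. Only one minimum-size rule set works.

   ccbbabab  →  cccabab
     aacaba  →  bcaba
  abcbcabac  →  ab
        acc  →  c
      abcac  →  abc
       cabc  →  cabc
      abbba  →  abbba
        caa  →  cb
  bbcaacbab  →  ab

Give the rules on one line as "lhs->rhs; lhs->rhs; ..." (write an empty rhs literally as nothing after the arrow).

  | ccbbabab => cccabab
  | aacaba => bcaba
  | abcbcabac => acabac => abac => ab
  | acc => c

aa->b; ac->; bcb->; cbb->cc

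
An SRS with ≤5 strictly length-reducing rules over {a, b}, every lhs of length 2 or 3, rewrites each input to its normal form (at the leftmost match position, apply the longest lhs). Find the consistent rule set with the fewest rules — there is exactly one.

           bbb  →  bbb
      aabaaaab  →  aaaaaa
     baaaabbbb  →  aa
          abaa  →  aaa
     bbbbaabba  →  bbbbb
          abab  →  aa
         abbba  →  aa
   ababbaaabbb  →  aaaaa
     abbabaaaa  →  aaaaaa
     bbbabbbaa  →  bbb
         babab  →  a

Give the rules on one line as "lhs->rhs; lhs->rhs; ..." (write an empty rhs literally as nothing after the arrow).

ab->a; ba->b; baa->; bab->

  | bbb
  | aabaaaab => aaaaaab => aaaaaa
  | baaaabbbb => aabbbb => aabbb => aabb => aab => aa
  | abaa => aaa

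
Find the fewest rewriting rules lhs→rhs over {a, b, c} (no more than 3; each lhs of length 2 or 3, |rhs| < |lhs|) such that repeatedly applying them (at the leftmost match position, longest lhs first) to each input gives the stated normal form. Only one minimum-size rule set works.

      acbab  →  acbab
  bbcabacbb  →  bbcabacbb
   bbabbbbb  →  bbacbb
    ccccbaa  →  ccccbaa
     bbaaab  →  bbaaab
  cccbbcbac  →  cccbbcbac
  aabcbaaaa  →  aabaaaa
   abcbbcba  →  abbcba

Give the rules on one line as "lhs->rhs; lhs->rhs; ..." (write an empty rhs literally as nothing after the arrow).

  | acbab
  | bbcabacbb
  | bbabbbbb => bbacbb
  | ccccbaa

abc->a; bbb->c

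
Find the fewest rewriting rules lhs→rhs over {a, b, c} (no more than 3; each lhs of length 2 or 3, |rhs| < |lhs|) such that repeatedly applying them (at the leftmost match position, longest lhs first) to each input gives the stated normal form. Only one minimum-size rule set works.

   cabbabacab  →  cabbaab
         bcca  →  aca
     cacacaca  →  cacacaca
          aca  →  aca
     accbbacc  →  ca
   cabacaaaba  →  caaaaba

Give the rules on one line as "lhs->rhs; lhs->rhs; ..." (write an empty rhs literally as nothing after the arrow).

  | cabbabacab => cabbaab
  | bcca => aca
  | cacacaca
  | aca

acc->c; bac->; bc->a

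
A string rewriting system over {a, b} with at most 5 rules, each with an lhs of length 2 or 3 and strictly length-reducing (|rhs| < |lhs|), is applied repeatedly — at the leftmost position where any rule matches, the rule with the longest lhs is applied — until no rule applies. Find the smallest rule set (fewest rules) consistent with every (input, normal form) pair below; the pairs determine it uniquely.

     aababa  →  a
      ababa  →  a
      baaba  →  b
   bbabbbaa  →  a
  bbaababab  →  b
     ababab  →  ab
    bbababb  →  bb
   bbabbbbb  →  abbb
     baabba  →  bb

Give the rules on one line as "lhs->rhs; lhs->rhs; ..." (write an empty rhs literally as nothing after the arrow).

  | aababa => ababa => aaa => aa => a
  | ababa => aaa => aa => a
  | baaba => ba => b
  | bbabbbaa => babbaa => abaa => a

aa->a; ba->b; baa->; bab->a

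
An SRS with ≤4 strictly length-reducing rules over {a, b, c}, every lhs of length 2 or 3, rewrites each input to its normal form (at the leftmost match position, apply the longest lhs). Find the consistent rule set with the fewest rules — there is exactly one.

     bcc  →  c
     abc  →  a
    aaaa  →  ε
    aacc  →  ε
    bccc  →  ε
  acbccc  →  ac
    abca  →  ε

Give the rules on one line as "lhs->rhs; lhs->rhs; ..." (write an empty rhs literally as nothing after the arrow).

aa->; bc->; cc->

  | bcc => c
  | abc => a
  | aaaa => aa => ε
  | aacc => cc => ε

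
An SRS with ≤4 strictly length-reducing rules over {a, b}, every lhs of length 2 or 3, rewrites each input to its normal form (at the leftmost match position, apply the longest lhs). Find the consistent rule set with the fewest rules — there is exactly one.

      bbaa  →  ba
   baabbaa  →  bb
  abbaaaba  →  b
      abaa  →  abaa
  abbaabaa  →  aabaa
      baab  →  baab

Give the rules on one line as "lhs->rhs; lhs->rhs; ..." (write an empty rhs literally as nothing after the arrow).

  | bbaa => ba
  | baabbaa => baaa => bb
  | abbaaaba => aaaba => bba => b
  | abaa

aaa->b; abb->; bba->b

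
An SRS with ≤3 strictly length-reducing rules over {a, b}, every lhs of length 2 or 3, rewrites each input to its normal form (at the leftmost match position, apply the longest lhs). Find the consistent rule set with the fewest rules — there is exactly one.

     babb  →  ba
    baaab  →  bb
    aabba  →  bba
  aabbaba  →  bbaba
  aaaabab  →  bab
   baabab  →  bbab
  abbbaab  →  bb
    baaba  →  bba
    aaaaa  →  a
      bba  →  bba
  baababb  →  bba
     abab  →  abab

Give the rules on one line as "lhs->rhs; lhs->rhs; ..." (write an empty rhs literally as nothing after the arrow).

  | babb => baa => ba
  | baaab => baab => bb
  | aabba => bba
  | aabbaba => bbaba

aa->a; aab->b; abb->aa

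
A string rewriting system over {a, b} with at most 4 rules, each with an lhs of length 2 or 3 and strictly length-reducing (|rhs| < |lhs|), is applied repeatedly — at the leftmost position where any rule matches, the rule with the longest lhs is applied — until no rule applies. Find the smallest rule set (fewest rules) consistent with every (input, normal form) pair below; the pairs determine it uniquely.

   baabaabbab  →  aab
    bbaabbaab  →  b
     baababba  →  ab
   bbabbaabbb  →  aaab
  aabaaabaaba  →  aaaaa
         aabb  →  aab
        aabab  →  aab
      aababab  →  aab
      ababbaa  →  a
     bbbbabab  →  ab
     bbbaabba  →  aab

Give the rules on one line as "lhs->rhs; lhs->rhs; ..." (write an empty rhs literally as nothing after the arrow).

  | baabaabbab => abaabbab => aabbab => aabb => aab
  | bbaabbaab => babbaab => bbaab => bab => b
  | baababba => ababba => abba => ab
  | bbabbaabbb => bbbaabbb => abaabbb => aabbb => aaab

ba->; bb->b; bba->b; bbb->ab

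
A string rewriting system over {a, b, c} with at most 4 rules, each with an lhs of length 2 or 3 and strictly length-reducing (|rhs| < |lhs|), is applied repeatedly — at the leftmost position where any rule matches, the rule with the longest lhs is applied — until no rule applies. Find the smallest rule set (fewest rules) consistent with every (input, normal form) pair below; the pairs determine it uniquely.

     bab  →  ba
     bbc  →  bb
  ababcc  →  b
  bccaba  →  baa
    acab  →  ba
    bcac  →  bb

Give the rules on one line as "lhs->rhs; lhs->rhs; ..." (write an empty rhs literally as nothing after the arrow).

ab->a; ac->b; bc->b

  | bab => ba
  | bbc => bb
  | ababcc => aabcc => aacc => abc => ac => b
  | bccaba => bcaba => baba => baa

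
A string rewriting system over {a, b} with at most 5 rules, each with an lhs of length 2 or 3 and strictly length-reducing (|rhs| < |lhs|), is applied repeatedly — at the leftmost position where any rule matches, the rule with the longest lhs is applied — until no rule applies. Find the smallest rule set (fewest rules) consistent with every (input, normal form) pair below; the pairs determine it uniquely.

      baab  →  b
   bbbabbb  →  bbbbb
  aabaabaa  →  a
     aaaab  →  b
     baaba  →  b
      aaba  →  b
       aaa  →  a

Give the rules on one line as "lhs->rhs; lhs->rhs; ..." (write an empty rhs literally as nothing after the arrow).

aa->a; ab->b; aba->b; ba->

  | baab => ab => b
  | bbbabbb => bbbbb
  | aabaabaa => abaabaa => babaa => baa => a
  | aaaab => aaab => aab => ab => b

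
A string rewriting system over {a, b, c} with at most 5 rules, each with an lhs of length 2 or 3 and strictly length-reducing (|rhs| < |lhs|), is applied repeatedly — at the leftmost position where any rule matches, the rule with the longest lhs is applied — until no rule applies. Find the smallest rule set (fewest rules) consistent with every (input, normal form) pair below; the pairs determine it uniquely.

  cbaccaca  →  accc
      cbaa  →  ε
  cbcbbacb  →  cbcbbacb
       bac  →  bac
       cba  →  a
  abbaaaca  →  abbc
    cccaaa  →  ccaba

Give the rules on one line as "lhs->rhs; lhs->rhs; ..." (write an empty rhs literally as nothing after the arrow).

  | cbaccaca => accaca => accc
  | cbaa => aa => ε
  | cbcbbacb
  | bac

aa->; aca->c; caa->ab; cba->a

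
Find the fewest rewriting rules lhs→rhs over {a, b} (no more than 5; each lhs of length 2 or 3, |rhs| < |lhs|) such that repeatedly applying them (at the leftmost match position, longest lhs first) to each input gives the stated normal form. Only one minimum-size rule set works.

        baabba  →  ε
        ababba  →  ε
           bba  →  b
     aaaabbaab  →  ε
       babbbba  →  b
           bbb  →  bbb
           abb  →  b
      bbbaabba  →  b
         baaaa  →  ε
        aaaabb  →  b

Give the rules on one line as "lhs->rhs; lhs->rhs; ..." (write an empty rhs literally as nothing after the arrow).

aa->b; ab->; ba->; bab->a

  | baabba => abba => ba => ε
  | ababba => abba => ba => ε
  | bba => b
  | aaaabbaab => baabbaab => abbaab => baab => ab => ε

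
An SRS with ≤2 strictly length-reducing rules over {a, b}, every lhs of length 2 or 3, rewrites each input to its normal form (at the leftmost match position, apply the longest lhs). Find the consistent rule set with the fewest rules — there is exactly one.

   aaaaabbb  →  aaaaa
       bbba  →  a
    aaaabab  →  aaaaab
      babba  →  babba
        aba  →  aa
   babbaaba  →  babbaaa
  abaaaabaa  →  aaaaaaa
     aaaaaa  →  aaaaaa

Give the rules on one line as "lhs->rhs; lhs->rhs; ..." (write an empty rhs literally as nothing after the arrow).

  | aaaaabbb => aaaaa
  | bbba => a
  | aaaabab => aaaaab
  | babba

aba->aa; bbb->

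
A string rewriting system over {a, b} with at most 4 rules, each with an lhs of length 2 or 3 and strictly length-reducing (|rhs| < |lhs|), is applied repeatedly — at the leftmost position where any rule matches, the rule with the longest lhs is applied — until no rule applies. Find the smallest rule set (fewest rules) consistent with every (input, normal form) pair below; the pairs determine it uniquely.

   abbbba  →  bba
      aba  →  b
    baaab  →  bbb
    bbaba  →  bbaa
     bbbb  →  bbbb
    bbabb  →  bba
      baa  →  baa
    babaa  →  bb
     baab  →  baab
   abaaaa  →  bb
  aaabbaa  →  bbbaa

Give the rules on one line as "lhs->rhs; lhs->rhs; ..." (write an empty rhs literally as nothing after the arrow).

  | abbbba => bba
  | aba => b
  | baaab => bbb
  | bbaba => bbaa

aaa->b; aba->b; abb->; bab->ba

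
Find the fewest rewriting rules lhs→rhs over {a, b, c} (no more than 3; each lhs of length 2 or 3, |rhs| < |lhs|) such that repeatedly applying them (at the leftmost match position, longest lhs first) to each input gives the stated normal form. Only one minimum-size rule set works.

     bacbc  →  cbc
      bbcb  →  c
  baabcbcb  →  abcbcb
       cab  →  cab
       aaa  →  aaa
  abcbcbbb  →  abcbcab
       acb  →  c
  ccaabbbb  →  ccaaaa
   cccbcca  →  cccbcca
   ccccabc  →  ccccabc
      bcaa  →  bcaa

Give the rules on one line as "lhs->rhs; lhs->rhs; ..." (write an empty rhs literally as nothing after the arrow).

  | bacbc => cbc
  | bbcb => acb => c
  | baabcbcb => abcbcb
  | cab

acb->c; ba->; bb->a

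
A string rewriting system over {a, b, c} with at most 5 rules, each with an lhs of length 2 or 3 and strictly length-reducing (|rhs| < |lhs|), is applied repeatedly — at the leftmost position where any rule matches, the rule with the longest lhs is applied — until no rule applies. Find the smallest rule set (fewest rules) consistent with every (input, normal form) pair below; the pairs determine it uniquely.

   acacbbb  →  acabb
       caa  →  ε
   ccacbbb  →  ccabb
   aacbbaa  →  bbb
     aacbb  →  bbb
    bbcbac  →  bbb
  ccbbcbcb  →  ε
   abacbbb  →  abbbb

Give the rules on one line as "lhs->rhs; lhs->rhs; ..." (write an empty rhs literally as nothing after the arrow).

  | acacbbb => acabb
  | caa => cb => ε
  | ccacbbb => ccabb
  | aacbbaa => bcbbaa => bbbaa => bbba => bbb

aa->b; ba->b; bc->b; cb->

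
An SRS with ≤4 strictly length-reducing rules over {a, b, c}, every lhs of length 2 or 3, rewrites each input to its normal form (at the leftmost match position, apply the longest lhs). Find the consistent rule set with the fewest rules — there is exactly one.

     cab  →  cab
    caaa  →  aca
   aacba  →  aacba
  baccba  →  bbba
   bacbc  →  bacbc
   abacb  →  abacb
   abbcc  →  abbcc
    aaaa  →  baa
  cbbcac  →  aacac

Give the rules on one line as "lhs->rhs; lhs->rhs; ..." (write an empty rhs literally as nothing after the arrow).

  | cab
  | caaa => aca
  | aacba
  | baccba => bbba

aaa->ba; acc->b; caa->ac; cbb->aa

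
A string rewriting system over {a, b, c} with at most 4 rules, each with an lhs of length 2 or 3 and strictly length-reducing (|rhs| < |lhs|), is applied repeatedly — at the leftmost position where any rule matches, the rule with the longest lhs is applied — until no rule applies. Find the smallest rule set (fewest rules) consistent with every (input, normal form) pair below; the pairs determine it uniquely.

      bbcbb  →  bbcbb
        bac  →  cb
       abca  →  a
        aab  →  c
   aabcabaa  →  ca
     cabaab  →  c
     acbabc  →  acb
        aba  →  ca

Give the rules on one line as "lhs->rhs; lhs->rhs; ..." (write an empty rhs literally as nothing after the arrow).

aa->a; ab->c; bac->cb; cc->

  | bbcbb
  | bac => cb
  | abca => cca => a
  | aab => ab => c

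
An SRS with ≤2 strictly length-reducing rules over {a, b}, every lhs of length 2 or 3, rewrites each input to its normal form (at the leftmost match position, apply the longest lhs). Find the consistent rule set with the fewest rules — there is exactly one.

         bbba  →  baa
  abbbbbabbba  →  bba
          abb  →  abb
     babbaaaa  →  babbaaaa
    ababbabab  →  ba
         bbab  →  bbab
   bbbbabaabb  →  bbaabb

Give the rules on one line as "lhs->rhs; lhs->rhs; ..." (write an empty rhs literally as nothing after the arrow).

aba->; bbb->ba

  | bbba => baa
  | abbbbbabbba => ababbabbba => bbabbba => bbabaa => bba
  | abb
  | babbaaaa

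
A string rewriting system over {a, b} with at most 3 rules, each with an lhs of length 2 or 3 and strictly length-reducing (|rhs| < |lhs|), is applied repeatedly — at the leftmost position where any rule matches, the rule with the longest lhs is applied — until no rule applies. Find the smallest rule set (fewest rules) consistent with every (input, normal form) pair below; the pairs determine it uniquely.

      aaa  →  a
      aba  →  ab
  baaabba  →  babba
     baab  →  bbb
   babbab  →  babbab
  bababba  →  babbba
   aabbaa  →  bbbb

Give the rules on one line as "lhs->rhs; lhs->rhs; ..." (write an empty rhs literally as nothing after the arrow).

aa->b; aaa->a; aba->ab

  | aaa => a
  | aba => ab
  | baaabba => babba
  | baab => bbb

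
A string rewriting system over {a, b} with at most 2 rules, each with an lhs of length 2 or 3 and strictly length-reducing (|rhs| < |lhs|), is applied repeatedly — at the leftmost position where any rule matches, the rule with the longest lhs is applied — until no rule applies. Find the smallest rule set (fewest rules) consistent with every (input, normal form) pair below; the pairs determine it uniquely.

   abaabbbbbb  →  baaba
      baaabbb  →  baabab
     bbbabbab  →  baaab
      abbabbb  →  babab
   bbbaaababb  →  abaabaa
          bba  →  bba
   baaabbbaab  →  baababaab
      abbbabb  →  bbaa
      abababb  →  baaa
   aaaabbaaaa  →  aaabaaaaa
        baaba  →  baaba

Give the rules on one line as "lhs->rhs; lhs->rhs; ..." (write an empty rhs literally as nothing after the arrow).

abb->ba; bbb->ab

  | abaabbbbbb => abababbbb => ababbabb => abbaabb => baaabb => baaba
  | baaabbb => baabab
  | bbbabbab => ababbab => abbaab => baaab
  | abbabbb => baabbb => babab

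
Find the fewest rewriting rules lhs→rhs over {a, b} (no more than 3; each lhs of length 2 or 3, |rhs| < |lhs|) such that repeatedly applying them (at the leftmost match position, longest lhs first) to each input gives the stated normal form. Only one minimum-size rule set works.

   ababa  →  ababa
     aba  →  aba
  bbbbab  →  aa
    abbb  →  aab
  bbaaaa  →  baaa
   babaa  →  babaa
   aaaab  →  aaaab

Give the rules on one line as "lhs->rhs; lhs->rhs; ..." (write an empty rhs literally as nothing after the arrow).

bb->a; bba->b

  | ababa
  | aba
  | bbbbab => abbab => abb => aa
  | abbb => aab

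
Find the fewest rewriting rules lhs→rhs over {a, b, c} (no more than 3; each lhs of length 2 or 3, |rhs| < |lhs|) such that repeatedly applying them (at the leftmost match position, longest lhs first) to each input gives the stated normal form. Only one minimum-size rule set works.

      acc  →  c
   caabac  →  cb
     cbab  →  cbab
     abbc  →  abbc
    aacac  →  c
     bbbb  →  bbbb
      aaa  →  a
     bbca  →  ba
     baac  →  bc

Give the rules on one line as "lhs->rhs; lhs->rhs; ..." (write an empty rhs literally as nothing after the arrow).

  | acc => c
  | caabac => cbac => cb
  | cbab
  | abbc

aa->; ac->; bca->a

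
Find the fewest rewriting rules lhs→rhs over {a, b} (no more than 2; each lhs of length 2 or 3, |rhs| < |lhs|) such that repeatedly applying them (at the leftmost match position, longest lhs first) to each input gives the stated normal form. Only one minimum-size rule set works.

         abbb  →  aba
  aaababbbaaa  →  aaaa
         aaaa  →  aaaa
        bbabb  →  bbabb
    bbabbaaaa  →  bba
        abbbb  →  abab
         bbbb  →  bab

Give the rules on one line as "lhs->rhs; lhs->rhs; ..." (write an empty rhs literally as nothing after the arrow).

baa->; bbb->ba

  | abbb => aba
  | aaababbbaaa => aaababaaaa => aaabaaa => aaaa
  | aaaa
  | bbabb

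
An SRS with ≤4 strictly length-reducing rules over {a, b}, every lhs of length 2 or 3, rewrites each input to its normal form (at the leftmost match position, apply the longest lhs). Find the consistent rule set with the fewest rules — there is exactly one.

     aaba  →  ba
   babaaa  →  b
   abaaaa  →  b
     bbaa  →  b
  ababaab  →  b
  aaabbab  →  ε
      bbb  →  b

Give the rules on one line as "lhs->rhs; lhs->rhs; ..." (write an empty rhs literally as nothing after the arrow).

aa->b; ab->; bab->a; bb->b

  | aaba => bba => ba
  | babaaa => aaaa => baa => bb => b
  | abaaaa => aaaa => baa => bb => b
  | bbaa => baa => bb => b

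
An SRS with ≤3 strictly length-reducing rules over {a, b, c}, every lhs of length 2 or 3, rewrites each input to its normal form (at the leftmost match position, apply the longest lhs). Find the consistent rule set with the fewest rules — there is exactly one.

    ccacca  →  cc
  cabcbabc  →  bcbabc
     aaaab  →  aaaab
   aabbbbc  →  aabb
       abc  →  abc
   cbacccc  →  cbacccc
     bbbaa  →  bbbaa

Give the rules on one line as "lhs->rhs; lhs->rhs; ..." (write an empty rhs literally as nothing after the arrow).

bbc->; ca->

  | ccacca => ccca => cc
  | cabcbabc => bcbabc
  | aaaab
  | aabbbbc => aabb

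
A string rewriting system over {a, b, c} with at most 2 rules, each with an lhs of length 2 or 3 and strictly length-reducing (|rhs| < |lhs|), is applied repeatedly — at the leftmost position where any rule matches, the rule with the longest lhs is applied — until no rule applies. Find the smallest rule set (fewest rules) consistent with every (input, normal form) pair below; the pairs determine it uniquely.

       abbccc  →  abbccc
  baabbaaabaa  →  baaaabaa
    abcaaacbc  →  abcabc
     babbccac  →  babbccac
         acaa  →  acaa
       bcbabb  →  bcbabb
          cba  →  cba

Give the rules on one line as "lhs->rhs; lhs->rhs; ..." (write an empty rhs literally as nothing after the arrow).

  | abbccc
  | baabbaaabaa => baaaabaa
  | abcaaacbc => abcabc
  | babbccac

aac->; bba->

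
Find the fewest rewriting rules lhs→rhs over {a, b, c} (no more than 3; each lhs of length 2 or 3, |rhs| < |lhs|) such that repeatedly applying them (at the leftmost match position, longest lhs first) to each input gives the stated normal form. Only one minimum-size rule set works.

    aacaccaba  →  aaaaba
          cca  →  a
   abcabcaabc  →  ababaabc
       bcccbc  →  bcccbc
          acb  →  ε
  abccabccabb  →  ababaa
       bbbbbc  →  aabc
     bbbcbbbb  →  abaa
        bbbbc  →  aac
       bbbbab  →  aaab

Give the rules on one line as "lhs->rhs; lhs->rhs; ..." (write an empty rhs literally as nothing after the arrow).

acb->; bb->a; ca->a

  | aacaccaba => aaaccaba => aaacaba => aaaaba
  | cca => ca => a
  | abcabcaabc => ababcaabc => ababaabc
  | bcccbc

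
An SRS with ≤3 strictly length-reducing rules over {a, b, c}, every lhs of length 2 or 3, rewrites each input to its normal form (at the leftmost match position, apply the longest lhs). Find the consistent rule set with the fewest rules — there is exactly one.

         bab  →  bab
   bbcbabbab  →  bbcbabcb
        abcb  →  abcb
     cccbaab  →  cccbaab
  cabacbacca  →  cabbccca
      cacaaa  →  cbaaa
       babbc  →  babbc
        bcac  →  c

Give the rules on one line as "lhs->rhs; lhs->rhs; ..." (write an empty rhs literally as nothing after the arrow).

ac->b; bba->bc; bca->

  | bab
  | bbcbabbab => bbcbabcb
  | abcb
  | cccbaab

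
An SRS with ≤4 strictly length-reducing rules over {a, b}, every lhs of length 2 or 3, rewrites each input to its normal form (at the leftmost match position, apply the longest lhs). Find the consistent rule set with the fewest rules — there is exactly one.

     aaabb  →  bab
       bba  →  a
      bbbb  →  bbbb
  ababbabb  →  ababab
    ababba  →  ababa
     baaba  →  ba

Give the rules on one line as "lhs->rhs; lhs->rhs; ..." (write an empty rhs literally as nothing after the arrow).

aa->b; abb->ab; bba->a

  | aaabb => babb => bab
  | bba => a
  | bbbb
  | ababbabb => abababb => ababab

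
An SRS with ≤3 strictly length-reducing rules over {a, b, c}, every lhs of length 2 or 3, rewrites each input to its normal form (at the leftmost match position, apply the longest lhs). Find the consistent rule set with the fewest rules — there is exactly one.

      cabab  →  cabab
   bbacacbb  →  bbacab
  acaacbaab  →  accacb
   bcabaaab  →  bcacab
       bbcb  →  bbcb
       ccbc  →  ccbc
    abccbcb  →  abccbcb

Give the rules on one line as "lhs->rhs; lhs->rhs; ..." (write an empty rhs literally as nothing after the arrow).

  | cabab
  | bbacacbb => bbacab
  | acaacbaab => accabaab => accacb
  | bcabaaab => bcacab

aac->ca; baa->c; cbb->b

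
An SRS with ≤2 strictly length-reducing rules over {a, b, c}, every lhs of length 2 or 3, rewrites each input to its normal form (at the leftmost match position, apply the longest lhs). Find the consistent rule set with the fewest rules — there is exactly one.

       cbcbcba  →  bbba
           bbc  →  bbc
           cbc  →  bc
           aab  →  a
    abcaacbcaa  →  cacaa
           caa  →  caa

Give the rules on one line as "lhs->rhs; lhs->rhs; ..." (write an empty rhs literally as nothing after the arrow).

ab->; cb->b

  | cbcbcba => bcbcba => bbcba => bbba
  | bbc
  | cbc => bc
  | aab => a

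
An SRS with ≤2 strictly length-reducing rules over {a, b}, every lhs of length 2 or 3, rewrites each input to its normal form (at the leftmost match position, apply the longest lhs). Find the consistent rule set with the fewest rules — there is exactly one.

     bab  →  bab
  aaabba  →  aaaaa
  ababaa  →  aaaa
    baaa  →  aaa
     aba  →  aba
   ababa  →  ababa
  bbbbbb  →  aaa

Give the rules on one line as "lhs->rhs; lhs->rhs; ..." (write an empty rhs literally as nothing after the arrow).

baa->aa; bb->a

  | bab
  | aaabba => aaaaa
  | ababaa => abaaa => aaaa
  | baaa => aaa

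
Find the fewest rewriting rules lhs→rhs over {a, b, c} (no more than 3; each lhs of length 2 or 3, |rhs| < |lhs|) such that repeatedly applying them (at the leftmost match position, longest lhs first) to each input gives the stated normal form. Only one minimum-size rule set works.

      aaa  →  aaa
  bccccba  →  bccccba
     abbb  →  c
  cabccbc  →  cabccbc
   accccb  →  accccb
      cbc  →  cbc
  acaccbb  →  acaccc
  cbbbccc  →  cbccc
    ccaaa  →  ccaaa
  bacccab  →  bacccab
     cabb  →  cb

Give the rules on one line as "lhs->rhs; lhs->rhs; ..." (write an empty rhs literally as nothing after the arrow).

abb->b; bb->c; bbb->b

  | aaa
  | bccccba
  | abbb => bb => c
  | cabccbc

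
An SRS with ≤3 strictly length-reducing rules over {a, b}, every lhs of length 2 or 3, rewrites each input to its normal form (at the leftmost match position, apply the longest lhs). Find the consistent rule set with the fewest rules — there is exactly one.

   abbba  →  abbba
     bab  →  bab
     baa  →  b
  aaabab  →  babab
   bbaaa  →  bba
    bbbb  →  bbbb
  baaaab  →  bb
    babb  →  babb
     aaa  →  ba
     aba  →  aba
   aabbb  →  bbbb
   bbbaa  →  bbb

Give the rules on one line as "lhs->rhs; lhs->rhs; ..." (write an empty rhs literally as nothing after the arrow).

  | abbba
  | bab
  | baa => b
  | aaabab => babab

aa->b; baa->b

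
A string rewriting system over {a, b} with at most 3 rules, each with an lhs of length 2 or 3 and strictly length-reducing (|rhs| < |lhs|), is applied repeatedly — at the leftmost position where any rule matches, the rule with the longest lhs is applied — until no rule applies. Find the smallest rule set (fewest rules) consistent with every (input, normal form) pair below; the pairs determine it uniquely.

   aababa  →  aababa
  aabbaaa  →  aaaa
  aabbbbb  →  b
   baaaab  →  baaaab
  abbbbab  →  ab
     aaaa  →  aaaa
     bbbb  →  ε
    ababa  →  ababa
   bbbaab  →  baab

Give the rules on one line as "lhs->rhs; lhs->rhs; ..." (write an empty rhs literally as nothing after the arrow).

  | aababa
  | aabbaaa => aaaa
  | aabbbbb => abbb => b
  | baaaab

abb->; bb->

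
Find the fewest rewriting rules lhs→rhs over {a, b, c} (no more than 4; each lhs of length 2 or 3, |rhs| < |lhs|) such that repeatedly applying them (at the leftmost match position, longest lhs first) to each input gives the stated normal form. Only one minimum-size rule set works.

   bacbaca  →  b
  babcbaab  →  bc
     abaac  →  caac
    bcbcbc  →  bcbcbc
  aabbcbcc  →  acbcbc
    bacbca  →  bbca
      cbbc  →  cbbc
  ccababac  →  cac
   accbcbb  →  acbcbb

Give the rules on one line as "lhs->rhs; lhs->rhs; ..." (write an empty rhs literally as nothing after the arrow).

  | bacbaca => bbaca => bba => b
  | babcbaab => bcbaab => bcab => bcc => bc
  | abaac => caac
  | bcbcbc

ab->c; ba->; bac->b; cc->c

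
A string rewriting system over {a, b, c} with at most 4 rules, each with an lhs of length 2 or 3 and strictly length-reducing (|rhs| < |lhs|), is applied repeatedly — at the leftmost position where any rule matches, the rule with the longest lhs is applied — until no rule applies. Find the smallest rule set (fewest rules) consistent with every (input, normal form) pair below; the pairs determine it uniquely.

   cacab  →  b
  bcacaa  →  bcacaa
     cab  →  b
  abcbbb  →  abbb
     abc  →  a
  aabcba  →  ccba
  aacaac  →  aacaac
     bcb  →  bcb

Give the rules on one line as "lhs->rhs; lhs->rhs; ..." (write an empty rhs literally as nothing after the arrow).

aab->c; abc->a; cab->b

  | cacab => cab => b
  | bcacaa
  | cab => b
  | abcbbb => abbb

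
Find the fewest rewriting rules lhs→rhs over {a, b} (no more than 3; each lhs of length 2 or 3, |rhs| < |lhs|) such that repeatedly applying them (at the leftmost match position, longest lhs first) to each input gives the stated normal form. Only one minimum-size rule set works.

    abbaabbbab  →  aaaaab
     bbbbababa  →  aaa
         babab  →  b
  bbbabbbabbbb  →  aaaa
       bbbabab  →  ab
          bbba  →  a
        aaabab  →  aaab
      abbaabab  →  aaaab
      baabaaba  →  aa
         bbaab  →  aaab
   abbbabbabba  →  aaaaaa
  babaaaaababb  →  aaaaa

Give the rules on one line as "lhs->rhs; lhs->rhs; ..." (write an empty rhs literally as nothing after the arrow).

ba->; bb->a

  | abbaabbbab => aaaabbbab => aaaaabab => aaaaab
  | bbbbababa => abbababa => aaababa => aaaba => aaa
  | babab => bab => b
  | bbbabbbabbbb => ababbbabbbb => abbbabbbb => aababbbb => aabbbb => aaabb => aaaa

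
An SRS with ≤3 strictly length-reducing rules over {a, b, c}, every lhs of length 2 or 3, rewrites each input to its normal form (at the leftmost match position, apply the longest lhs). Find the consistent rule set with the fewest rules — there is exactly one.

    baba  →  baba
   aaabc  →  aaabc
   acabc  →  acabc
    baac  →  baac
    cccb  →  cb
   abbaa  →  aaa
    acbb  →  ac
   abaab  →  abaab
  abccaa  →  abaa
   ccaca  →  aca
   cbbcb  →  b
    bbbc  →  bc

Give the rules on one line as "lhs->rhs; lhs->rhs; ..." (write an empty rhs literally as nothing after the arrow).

  | baba
  | aaabc
  | acabc
  | baac

bb->; cc->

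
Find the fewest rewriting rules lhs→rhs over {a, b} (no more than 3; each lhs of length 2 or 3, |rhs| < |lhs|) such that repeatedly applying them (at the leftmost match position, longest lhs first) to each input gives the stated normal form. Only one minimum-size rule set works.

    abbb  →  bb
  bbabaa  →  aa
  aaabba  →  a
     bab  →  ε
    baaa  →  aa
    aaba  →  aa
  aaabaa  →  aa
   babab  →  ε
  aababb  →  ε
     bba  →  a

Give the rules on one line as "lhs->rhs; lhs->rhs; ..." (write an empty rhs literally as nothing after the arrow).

aaa->aa; ab->; ba->a

  | abbb => bb
  | bbabaa => babaa => abaa => aa
  | aaabba => aabba => aba => a
  | bab => ab => ε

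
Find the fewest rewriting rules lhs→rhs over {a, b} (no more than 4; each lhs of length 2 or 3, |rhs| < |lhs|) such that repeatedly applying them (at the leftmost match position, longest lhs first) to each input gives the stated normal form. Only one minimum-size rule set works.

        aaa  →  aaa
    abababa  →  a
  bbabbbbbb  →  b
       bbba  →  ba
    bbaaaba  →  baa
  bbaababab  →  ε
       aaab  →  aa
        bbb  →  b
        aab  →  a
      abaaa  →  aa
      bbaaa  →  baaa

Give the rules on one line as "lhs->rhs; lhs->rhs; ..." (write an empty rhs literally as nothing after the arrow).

ab->; aba->; bab->; bb->b

  | aaa
  | abababa => baba => a
  | bbabbbbbb => babbbbbb => bbbbb => bbbb => bbb => bb => b
  | bbba => bba => ba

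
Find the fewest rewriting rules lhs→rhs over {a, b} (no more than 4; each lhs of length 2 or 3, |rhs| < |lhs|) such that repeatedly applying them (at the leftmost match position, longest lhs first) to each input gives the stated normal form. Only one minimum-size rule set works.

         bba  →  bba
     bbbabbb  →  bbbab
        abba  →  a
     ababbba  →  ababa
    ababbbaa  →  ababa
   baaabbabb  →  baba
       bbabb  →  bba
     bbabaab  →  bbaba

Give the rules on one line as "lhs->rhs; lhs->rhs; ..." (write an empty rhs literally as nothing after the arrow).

  | bba
  | bbbabbb => bbbab
  | abba => aa => a
  | ababbba => ababa

aa->a; aab->a; abb->a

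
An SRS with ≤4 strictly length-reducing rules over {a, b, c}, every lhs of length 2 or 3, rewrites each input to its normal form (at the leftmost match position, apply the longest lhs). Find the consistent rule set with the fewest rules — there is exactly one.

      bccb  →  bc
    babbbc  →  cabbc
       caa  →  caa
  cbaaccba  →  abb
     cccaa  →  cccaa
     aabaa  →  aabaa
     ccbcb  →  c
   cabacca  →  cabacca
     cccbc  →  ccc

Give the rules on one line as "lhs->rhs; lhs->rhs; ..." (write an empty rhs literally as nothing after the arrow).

  | bccb => bc
  | babbbc => cabbc
  | caa
  | cbaaccba => aaccba => aaca => abb

aca->bb; bab->ca; cb->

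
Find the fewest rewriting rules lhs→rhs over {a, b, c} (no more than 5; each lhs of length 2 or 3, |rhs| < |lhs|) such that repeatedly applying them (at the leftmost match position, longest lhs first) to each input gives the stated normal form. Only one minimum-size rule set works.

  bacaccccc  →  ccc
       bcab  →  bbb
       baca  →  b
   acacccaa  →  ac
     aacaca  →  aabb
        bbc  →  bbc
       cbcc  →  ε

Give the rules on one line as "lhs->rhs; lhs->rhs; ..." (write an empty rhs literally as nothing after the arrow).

  | bacaccccc => ccaccccc => cbccccc => bccccc => ccc
  | bcab => bbb
  | baca => cca => cb => b
  | acacccaa => abcccaa => acaa => aba => ac

ba->c; bcc->; ca->b; cb->b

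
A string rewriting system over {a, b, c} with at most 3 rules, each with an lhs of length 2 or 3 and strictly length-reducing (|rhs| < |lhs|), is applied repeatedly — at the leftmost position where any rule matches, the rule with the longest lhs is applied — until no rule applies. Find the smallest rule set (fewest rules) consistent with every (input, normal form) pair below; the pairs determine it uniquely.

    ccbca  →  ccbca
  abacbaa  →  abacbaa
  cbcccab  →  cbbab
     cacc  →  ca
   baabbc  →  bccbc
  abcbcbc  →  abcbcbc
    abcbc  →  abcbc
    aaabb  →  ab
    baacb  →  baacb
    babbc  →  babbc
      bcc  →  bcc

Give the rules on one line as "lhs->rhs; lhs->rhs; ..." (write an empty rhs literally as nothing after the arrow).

aab->cc; acc->a; ccc->b

  | ccbca
  | abacbaa
  | cbcccab => cbbab
  | cacc => ca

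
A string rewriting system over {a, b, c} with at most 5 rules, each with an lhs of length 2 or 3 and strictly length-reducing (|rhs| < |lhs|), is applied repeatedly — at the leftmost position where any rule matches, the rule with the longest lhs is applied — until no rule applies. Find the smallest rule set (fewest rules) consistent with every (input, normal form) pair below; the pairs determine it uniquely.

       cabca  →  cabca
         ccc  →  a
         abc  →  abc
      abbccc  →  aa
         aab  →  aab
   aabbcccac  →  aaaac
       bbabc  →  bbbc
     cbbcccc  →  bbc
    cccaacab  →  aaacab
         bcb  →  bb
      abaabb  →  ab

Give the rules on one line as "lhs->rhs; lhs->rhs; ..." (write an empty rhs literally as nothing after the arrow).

  | cabca
  | ccc => a
  | abc
  | abbccc => accc => aa

abb->a; ba->b; cb->b; ccc->a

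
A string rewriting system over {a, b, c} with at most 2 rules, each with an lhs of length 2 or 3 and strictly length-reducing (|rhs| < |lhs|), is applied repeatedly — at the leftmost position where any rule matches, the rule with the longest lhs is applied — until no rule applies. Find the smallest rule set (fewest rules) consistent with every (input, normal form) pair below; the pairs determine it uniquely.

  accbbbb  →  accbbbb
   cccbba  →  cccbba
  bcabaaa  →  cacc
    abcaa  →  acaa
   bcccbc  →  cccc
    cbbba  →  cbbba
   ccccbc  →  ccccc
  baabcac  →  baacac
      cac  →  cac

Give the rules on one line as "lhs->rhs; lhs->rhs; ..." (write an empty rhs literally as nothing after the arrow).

  | accbbbb
  | cccbba
  | bcabaaa => cabaaa => cabcc => cacc
  | abcaa => acaa

aaa->cc; bc->c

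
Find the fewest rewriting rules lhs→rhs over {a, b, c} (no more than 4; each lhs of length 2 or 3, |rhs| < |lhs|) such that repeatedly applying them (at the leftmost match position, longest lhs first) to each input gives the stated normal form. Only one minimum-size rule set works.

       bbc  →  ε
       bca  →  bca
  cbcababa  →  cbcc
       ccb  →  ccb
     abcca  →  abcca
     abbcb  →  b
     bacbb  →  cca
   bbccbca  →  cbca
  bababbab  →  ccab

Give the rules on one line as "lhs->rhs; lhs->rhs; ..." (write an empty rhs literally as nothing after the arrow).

  | bbc => ac => ε
  | bca
  | cbcababa => cbcacba => cbcba => cbcc
  | ccb

aa->a; ac->; ba->c; bb->a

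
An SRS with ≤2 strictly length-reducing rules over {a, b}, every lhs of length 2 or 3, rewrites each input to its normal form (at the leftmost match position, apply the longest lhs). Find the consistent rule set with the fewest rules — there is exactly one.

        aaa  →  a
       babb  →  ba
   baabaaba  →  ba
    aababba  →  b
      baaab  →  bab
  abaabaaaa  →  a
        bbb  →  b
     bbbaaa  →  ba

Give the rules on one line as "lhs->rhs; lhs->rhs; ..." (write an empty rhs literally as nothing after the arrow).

aa->; bb->

  | aaa => a
  | babb => ba
  | baabaaba => bbaaba => aaba => ba
  | aababba => babba => baa => b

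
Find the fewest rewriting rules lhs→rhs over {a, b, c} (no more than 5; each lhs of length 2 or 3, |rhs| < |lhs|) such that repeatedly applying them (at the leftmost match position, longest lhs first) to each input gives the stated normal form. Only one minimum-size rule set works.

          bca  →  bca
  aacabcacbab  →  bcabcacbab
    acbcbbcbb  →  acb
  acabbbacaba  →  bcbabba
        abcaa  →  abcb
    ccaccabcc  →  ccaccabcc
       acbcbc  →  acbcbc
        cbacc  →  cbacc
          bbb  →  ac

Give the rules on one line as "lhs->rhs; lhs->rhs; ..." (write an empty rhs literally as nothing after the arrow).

aa->b; aca->ab; bbb->ac; cbb->

  | bca
  | aacabcacbab => bcabcacbab
  | acbcbbcbb => acbcbb => acb
  | acabbbacaba => abbbbacaba => aacbacaba => bcbacaba => bcbabba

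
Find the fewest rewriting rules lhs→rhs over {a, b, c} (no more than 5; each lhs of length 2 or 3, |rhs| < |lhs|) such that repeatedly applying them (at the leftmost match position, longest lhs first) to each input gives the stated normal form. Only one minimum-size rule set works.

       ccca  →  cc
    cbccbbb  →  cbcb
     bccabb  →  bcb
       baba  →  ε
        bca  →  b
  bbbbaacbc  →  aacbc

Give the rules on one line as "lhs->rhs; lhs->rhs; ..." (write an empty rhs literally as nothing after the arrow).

  | ccca => cc
  | cbccbbb => cbccab => cbcb
  | bccabb => bcbb => bcb
  | baba => ba => ε

ba->; bb->b; bbb->ab; ca->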